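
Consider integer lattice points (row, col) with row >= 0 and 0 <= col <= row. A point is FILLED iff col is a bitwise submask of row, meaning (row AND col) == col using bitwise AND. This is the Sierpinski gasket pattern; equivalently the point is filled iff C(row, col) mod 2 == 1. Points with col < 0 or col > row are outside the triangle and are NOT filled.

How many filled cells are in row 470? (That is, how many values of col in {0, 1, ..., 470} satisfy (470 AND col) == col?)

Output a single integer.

Answer: 64

Derivation:
470 in binary = 111010110
popcount(470) = number of 1-bits in 111010110 = 6
A col c satisfies (470 AND c) == c iff every set bit of c is also set in 470; each of the 6 set bits of 470 can independently be on or off in c.
count = 2^6 = 64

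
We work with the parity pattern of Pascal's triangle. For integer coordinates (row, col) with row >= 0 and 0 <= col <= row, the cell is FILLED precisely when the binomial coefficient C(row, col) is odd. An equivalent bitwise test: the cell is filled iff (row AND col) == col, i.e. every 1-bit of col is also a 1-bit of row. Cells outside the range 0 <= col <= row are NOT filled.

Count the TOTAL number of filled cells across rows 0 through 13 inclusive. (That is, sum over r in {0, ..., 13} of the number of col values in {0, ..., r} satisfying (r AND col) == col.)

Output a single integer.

Answer: 57

Derivation:
r0=0 pc0: +1 =1
r1=1 pc1: +2 =3
r2=10 pc1: +2 =5
r3=11 pc2: +4 =9
r4=100 pc1: +2 =11
r5=101 pc2: +4 =15
r6=110 pc2: +4 =19
r7=111 pc3: +8 =27
r8=1000 pc1: +2 =29
r9=1001 pc2: +4 =33
r10=1010 pc2: +4 =37
r11=1011 pc3: +8 =45
r12=1100 pc2: +4 =49
r13=1101 pc3: +8 =57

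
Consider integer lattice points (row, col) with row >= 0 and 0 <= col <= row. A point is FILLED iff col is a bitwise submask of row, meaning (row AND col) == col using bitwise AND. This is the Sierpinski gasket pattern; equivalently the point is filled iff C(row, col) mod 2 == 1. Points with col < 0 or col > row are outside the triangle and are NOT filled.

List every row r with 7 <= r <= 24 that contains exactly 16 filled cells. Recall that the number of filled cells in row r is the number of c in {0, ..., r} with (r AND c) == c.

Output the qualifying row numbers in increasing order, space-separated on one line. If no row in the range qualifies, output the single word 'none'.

Answer: 15 23

Derivation:
Row r has 2^popcount(r) filled cells, so we need popcount(r) = log2(16) = 4.
Scan r = 7..24 and keep those with exactly 4 one-bits:
r=7=111 popcount=3 -> skip
r=8=1000 popcount=1 -> skip
r=9=1001 popcount=2 -> skip
r=10=1010 popcount=2 -> skip
r=11=1011 popcount=3 -> skip
r=12=1100 popcount=2 -> skip
r=13=1101 popcount=3 -> skip
r=14=1110 popcount=3 -> skip
r=15=1111 popcount=4 -> KEEP
r=16=10000 popcount=1 -> skip
r=17=10001 popcount=2 -> skip
r=18=10010 popcount=2 -> skip
r=19=10011 popcount=3 -> skip
r=20=10100 popcount=2 -> skip
r=21=10101 popcount=3 -> skip
r=22=10110 popcount=3 -> skip
r=23=10111 popcount=4 -> KEEP
r=24=11000 popcount=2 -> skip
Kept rows: 15 23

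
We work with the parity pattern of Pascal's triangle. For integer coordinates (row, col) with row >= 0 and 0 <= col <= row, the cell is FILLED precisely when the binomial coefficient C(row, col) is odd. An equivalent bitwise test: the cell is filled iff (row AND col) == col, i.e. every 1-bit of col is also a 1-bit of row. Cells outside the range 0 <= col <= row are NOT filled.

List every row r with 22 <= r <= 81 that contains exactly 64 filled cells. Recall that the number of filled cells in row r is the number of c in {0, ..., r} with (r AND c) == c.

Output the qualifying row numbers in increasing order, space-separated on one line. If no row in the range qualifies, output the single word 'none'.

Row r has 2^popcount(r) filled cells, so we need popcount(r) = log2(64) = 6.
Scan r = 22..81 and keep those with exactly 6 one-bits:
r=22=10110 popcount=3 -> skip
r=23=10111 popcount=4 -> skip
r=24=11000 popcount=2 -> skip
r=25=11001 popcount=3 -> skip
r=26=11010 popcount=3 -> skip
r=27=11011 popcount=4 -> skip
r=28=11100 popcount=3 -> skip
r=29=11101 popcount=4 -> skip
r=30=11110 popcount=4 -> skip
r=31=11111 popcount=5 -> skip
r=32=100000 popcount=1 -> skip
r=33=100001 popcount=2 -> skip
r=34=100010 popcount=2 -> skip
r=35=100011 popcount=3 -> skip
r=36=100100 popcount=2 -> skip
r=37=100101 popcount=3 -> skip
r=38=100110 popcount=3 -> skip
r=39=100111 popcount=4 -> skip
r=40=101000 popcount=2 -> skip
r=41=101001 popcount=3 -> skip
r=42=101010 popcount=3 -> skip
r=43=101011 popcount=4 -> skip
r=44=101100 popcount=3 -> skip
r=45=101101 popcount=4 -> skip
r=46=101110 popcount=4 -> skip
r=47=101111 popcount=5 -> skip
r=48=110000 popcount=2 -> skip
r=49=110001 popcount=3 -> skip
r=50=110010 popcount=3 -> skip
r=51=110011 popcount=4 -> skip
r=52=110100 popcount=3 -> skip
r=53=110101 popcount=4 -> skip
r=54=110110 popcount=4 -> skip
r=55=110111 popcount=5 -> skip
r=56=111000 popcount=3 -> skip
r=57=111001 popcount=4 -> skip
r=58=111010 popcount=4 -> skip
r=59=111011 popcount=5 -> skip
r=60=111100 popcount=4 -> skip
r=61=111101 popcount=5 -> skip
r=62=111110 popcount=5 -> skip
r=63=111111 popcount=6 -> KEEP
r=64=1000000 popcount=1 -> skip
r=65=1000001 popcount=2 -> skip
r=66=1000010 popcount=2 -> skip
r=67=1000011 popcount=3 -> skip
r=68=1000100 popcount=2 -> skip
r=69=1000101 popcount=3 -> skip
r=70=1000110 popcount=3 -> skip
r=71=1000111 popcount=4 -> skip
r=72=1001000 popcount=2 -> skip
r=73=1001001 popcount=3 -> skip
r=74=1001010 popcount=3 -> skip
r=75=1001011 popcount=4 -> skip
r=76=1001100 popcount=3 -> skip
r=77=1001101 popcount=4 -> skip
r=78=1001110 popcount=4 -> skip
r=79=1001111 popcount=5 -> skip
r=80=1010000 popcount=2 -> skip
r=81=1010001 popcount=3 -> skip
Kept rows: 63

Answer: 63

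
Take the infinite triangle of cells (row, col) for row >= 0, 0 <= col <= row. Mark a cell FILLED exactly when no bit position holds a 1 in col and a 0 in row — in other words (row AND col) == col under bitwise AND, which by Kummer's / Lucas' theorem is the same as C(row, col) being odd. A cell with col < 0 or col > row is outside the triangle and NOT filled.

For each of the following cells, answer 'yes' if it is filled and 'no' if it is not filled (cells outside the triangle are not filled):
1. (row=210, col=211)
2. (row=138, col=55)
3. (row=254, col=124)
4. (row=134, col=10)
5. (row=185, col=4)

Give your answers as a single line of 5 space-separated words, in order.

(210,211): col outside [0, 210] -> not filled
(138,55): row=0b10001010, col=0b110111, row AND col = 0b10 = 2; 2 != 55 -> empty
(254,124): row=0b11111110, col=0b1111100, row AND col = 0b1111100 = 124; 124 == 124 -> filled
(134,10): row=0b10000110, col=0b1010, row AND col = 0b10 = 2; 2 != 10 -> empty
(185,4): row=0b10111001, col=0b100, row AND col = 0b0 = 0; 0 != 4 -> empty

Answer: no no yes no no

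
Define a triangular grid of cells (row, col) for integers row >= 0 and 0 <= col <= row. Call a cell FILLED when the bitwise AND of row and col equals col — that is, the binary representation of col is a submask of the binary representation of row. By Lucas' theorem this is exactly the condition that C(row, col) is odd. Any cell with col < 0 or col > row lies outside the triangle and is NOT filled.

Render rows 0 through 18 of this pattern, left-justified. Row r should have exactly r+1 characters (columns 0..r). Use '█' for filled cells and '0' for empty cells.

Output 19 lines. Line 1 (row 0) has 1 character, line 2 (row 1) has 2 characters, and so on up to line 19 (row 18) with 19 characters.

Answer: █
██
█0█
████
█000█
██00██
█0█0█0█
████████
█0000000█
██000000██
█0█00000█0█
████0000████
█000█000█000█
██00██00██00██
█0█0█0█0█0█0█0█
████████████████
█000000000000000█
██00000000000000██
█0█0000000000000█0█

Derivation:
r0=0: █
r1=1: ██
r2=10: █0█
r3=11: ████
r4=100: █000█
r5=101: ██00██
r6=110: █0█0█0█
r7=111: ████████
r8=1000: █0000000█
r9=1001: ██000000██
r10=1010: █0█00000█0█
r11=1011: ████0000████
r12=1100: █000█000█000█
r13=1101: ██00██00██00██
r14=1110: █0█0█0█0█0█0█0█
r15=1111: ████████████████
r16=10000: █000000000000000█
r17=10001: ██00000000000000██
r18=10010: █0█0000000000000█0█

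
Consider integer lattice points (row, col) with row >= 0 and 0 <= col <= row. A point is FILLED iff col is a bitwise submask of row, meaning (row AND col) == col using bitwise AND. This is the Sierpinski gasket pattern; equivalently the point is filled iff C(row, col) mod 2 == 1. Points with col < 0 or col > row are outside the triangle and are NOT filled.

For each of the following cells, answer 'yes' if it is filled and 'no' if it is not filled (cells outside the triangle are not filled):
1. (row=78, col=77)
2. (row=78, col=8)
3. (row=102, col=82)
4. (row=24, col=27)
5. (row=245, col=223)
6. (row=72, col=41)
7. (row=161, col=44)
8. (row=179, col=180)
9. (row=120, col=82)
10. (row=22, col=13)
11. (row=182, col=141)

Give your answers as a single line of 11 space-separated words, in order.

(78,77): row=0b1001110, col=0b1001101, row AND col = 0b1001100 = 76; 76 != 77 -> empty
(78,8): row=0b1001110, col=0b1000, row AND col = 0b1000 = 8; 8 == 8 -> filled
(102,82): row=0b1100110, col=0b1010010, row AND col = 0b1000010 = 66; 66 != 82 -> empty
(24,27): col outside [0, 24] -> not filled
(245,223): row=0b11110101, col=0b11011111, row AND col = 0b11010101 = 213; 213 != 223 -> empty
(72,41): row=0b1001000, col=0b101001, row AND col = 0b1000 = 8; 8 != 41 -> empty
(161,44): row=0b10100001, col=0b101100, row AND col = 0b100000 = 32; 32 != 44 -> empty
(179,180): col outside [0, 179] -> not filled
(120,82): row=0b1111000, col=0b1010010, row AND col = 0b1010000 = 80; 80 != 82 -> empty
(22,13): row=0b10110, col=0b1101, row AND col = 0b100 = 4; 4 != 13 -> empty
(182,141): row=0b10110110, col=0b10001101, row AND col = 0b10000100 = 132; 132 != 141 -> empty

Answer: no yes no no no no no no no no no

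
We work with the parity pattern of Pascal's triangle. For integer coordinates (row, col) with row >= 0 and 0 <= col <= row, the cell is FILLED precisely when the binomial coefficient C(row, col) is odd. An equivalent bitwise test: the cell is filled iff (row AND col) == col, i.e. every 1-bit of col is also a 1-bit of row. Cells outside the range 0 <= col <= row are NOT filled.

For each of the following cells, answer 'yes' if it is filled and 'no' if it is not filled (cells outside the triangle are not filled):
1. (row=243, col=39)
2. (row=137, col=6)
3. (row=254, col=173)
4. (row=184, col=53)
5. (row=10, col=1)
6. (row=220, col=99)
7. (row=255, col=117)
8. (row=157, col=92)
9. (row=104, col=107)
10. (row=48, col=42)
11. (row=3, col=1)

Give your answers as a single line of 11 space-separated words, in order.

Answer: no no no no no no yes no no no yes

Derivation:
(243,39): row=0b11110011, col=0b100111, row AND col = 0b100011 = 35; 35 != 39 -> empty
(137,6): row=0b10001001, col=0b110, row AND col = 0b0 = 0; 0 != 6 -> empty
(254,173): row=0b11111110, col=0b10101101, row AND col = 0b10101100 = 172; 172 != 173 -> empty
(184,53): row=0b10111000, col=0b110101, row AND col = 0b110000 = 48; 48 != 53 -> empty
(10,1): row=0b1010, col=0b1, row AND col = 0b0 = 0; 0 != 1 -> empty
(220,99): row=0b11011100, col=0b1100011, row AND col = 0b1000000 = 64; 64 != 99 -> empty
(255,117): row=0b11111111, col=0b1110101, row AND col = 0b1110101 = 117; 117 == 117 -> filled
(157,92): row=0b10011101, col=0b1011100, row AND col = 0b11100 = 28; 28 != 92 -> empty
(104,107): col outside [0, 104] -> not filled
(48,42): row=0b110000, col=0b101010, row AND col = 0b100000 = 32; 32 != 42 -> empty
(3,1): row=0b11, col=0b1, row AND col = 0b1 = 1; 1 == 1 -> filled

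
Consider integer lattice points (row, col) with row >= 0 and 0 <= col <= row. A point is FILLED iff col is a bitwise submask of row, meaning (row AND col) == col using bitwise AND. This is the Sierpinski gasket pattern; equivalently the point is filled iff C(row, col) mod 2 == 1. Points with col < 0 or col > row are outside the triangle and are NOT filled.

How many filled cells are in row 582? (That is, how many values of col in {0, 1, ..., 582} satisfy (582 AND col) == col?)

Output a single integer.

582 in binary = 1001000110
popcount(582) = number of 1-bits in 1001000110 = 4
A col c satisfies (582 AND c) == c iff every set bit of c is also set in 582; each of the 4 set bits of 582 can independently be on or off in c.
count = 2^4 = 16

Answer: 16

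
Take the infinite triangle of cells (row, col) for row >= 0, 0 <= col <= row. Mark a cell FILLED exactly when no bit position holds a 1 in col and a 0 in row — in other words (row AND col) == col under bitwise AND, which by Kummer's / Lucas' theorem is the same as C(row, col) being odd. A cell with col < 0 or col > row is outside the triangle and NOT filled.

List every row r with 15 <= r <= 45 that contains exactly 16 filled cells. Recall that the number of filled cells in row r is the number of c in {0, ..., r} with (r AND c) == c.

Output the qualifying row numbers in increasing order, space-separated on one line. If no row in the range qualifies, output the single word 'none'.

Answer: 15 23 27 29 30 39 43 45

Derivation:
Row r has 2^popcount(r) filled cells, so we need popcount(r) = log2(16) = 4.
Scan r = 15..45 and keep those with exactly 4 one-bits:
r=15=1111 popcount=4 -> KEEP
r=16=10000 popcount=1 -> skip
r=17=10001 popcount=2 -> skip
r=18=10010 popcount=2 -> skip
r=19=10011 popcount=3 -> skip
r=20=10100 popcount=2 -> skip
r=21=10101 popcount=3 -> skip
r=22=10110 popcount=3 -> skip
r=23=10111 popcount=4 -> KEEP
r=24=11000 popcount=2 -> skip
r=25=11001 popcount=3 -> skip
r=26=11010 popcount=3 -> skip
r=27=11011 popcount=4 -> KEEP
r=28=11100 popcount=3 -> skip
r=29=11101 popcount=4 -> KEEP
r=30=11110 popcount=4 -> KEEP
r=31=11111 popcount=5 -> skip
r=32=100000 popcount=1 -> skip
r=33=100001 popcount=2 -> skip
r=34=100010 popcount=2 -> skip
r=35=100011 popcount=3 -> skip
r=36=100100 popcount=2 -> skip
r=37=100101 popcount=3 -> skip
r=38=100110 popcount=3 -> skip
r=39=100111 popcount=4 -> KEEP
r=40=101000 popcount=2 -> skip
r=41=101001 popcount=3 -> skip
r=42=101010 popcount=3 -> skip
r=43=101011 popcount=4 -> KEEP
r=44=101100 popcount=3 -> skip
r=45=101101 popcount=4 -> KEEP
Kept rows: 15 23 27 29 30 39 43 45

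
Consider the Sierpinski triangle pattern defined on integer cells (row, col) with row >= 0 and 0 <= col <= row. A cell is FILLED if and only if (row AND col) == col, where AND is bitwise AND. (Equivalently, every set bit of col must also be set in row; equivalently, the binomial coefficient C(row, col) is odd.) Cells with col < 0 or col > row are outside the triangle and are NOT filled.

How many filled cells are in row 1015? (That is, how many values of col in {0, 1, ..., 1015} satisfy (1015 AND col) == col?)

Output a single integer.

Answer: 512

Derivation:
1015 in binary = 1111110111
popcount(1015) = number of 1-bits in 1111110111 = 9
A col c satisfies (1015 AND c) == c iff every set bit of c is also set in 1015; each of the 9 set bits of 1015 can independently be on or off in c.
count = 2^9 = 512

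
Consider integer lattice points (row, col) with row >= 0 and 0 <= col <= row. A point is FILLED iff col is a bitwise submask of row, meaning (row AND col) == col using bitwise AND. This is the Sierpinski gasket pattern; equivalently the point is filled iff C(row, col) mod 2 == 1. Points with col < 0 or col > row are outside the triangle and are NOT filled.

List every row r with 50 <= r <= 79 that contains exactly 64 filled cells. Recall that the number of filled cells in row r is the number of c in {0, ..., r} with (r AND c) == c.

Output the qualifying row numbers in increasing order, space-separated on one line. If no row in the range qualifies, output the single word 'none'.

Answer: 63

Derivation:
Row r has 2^popcount(r) filled cells, so we need popcount(r) = log2(64) = 6.
Scan r = 50..79 and keep those with exactly 6 one-bits:
r=50=110010 popcount=3 -> skip
r=51=110011 popcount=4 -> skip
r=52=110100 popcount=3 -> skip
r=53=110101 popcount=4 -> skip
r=54=110110 popcount=4 -> skip
r=55=110111 popcount=5 -> skip
r=56=111000 popcount=3 -> skip
r=57=111001 popcount=4 -> skip
r=58=111010 popcount=4 -> skip
r=59=111011 popcount=5 -> skip
r=60=111100 popcount=4 -> skip
r=61=111101 popcount=5 -> skip
r=62=111110 popcount=5 -> skip
r=63=111111 popcount=6 -> KEEP
r=64=1000000 popcount=1 -> skip
r=65=1000001 popcount=2 -> skip
r=66=1000010 popcount=2 -> skip
r=67=1000011 popcount=3 -> skip
r=68=1000100 popcount=2 -> skip
r=69=1000101 popcount=3 -> skip
r=70=1000110 popcount=3 -> skip
r=71=1000111 popcount=4 -> skip
r=72=1001000 popcount=2 -> skip
r=73=1001001 popcount=3 -> skip
r=74=1001010 popcount=3 -> skip
r=75=1001011 popcount=4 -> skip
r=76=1001100 popcount=3 -> skip
r=77=1001101 popcount=4 -> skip
r=78=1001110 popcount=4 -> skip
r=79=1001111 popcount=5 -> skip
Kept rows: 63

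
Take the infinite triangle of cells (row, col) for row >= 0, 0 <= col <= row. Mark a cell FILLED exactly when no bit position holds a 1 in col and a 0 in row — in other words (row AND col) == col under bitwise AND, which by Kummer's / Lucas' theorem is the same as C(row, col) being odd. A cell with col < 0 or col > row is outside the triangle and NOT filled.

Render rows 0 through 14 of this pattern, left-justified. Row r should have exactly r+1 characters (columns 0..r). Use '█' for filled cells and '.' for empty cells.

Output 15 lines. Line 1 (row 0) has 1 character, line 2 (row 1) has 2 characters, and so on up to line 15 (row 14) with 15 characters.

r0=0: █
r1=1: ██
r2=10: █.█
r3=11: ████
r4=100: █...█
r5=101: ██..██
r6=110: █.█.█.█
r7=111: ████████
r8=1000: █.......█
r9=1001: ██......██
r10=1010: █.█.....█.█
r11=1011: ████....████
r12=1100: █...█...█...█
r13=1101: ██..██..██..██
r14=1110: █.█.█.█.█.█.█.█

Answer: █
██
█.█
████
█...█
██..██
█.█.█.█
████████
█.......█
██......██
█.█.....█.█
████....████
█...█...█...█
██..██..██..██
█.█.█.█.█.█.█.█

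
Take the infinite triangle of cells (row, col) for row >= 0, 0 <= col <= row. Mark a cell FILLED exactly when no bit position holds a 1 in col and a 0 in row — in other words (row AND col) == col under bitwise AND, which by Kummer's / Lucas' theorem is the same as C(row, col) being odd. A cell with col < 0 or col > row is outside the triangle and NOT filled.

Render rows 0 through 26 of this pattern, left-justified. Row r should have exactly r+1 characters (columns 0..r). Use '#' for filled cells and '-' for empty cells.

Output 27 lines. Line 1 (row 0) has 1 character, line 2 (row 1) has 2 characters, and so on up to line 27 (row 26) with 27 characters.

r0=0: #
r1=1: ##
r2=10: #-#
r3=11: ####
r4=100: #---#
r5=101: ##--##
r6=110: #-#-#-#
r7=111: ########
r8=1000: #-------#
r9=1001: ##------##
r10=1010: #-#-----#-#
r11=1011: ####----####
r12=1100: #---#---#---#
r13=1101: ##--##--##--##
r14=1110: #-#-#-#-#-#-#-#
r15=1111: ################
r16=10000: #---------------#
r17=10001: ##--------------##
r18=10010: #-#-------------#-#
r19=10011: ####------------####
r20=10100: #---#-----------#---#
r21=10101: ##--##----------##--##
r22=10110: #-#-#-#---------#-#-#-#
r23=10111: ########--------########
r24=11000: #-------#-------#-------#
r25=11001: ##------##------##------##
r26=11010: #-#-----#-#-----#-#-----#-#

Answer: #
##
#-#
####
#---#
##--##
#-#-#-#
########
#-------#
##------##
#-#-----#-#
####----####
#---#---#---#
##--##--##--##
#-#-#-#-#-#-#-#
################
#---------------#
##--------------##
#-#-------------#-#
####------------####
#---#-----------#---#
##--##----------##--##
#-#-#-#---------#-#-#-#
########--------########
#-------#-------#-------#
##------##------##------##
#-#-----#-#-----#-#-----#-#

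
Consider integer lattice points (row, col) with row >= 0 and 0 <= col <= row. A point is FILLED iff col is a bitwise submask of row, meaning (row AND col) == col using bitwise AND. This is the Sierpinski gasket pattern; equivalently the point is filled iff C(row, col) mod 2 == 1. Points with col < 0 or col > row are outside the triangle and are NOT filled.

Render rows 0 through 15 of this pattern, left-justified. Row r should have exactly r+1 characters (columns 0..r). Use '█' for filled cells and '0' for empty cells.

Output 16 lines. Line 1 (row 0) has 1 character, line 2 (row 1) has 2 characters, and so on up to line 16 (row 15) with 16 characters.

Answer: █
██
█0█
████
█000█
██00██
█0█0█0█
████████
█0000000█
██000000██
█0█00000█0█
████0000████
█000█000█000█
██00██00██00██
█0█0█0█0█0█0█0█
████████████████

Derivation:
r0=0: █
r1=1: ██
r2=10: █0█
r3=11: ████
r4=100: █000█
r5=101: ██00██
r6=110: █0█0█0█
r7=111: ████████
r8=1000: █0000000█
r9=1001: ██000000██
r10=1010: █0█00000█0█
r11=1011: ████0000████
r12=1100: █000█000█000█
r13=1101: ██00██00██00██
r14=1110: █0█0█0█0█0█0█0█
r15=1111: ████████████████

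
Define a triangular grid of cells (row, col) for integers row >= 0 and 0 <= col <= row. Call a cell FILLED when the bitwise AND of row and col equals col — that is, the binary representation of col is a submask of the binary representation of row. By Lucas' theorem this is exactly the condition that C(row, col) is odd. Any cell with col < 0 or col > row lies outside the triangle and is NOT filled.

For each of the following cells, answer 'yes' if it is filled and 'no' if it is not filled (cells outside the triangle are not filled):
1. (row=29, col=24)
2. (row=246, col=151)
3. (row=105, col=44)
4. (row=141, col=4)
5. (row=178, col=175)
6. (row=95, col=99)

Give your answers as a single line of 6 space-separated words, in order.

Answer: yes no no yes no no

Derivation:
(29,24): row=0b11101, col=0b11000, row AND col = 0b11000 = 24; 24 == 24 -> filled
(246,151): row=0b11110110, col=0b10010111, row AND col = 0b10010110 = 150; 150 != 151 -> empty
(105,44): row=0b1101001, col=0b101100, row AND col = 0b101000 = 40; 40 != 44 -> empty
(141,4): row=0b10001101, col=0b100, row AND col = 0b100 = 4; 4 == 4 -> filled
(178,175): row=0b10110010, col=0b10101111, row AND col = 0b10100010 = 162; 162 != 175 -> empty
(95,99): col outside [0, 95] -> not filled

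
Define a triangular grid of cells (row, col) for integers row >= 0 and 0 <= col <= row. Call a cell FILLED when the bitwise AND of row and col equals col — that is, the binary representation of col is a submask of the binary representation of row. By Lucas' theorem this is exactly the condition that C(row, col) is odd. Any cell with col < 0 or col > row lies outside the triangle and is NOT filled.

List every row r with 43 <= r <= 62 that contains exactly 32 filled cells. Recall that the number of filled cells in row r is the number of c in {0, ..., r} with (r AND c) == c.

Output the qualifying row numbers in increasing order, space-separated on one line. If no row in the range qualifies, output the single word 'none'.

Row r has 2^popcount(r) filled cells, so we need popcount(r) = log2(32) = 5.
Scan r = 43..62 and keep those with exactly 5 one-bits:
r=43=101011 popcount=4 -> skip
r=44=101100 popcount=3 -> skip
r=45=101101 popcount=4 -> skip
r=46=101110 popcount=4 -> skip
r=47=101111 popcount=5 -> KEEP
r=48=110000 popcount=2 -> skip
r=49=110001 popcount=3 -> skip
r=50=110010 popcount=3 -> skip
r=51=110011 popcount=4 -> skip
r=52=110100 popcount=3 -> skip
r=53=110101 popcount=4 -> skip
r=54=110110 popcount=4 -> skip
r=55=110111 popcount=5 -> KEEP
r=56=111000 popcount=3 -> skip
r=57=111001 popcount=4 -> skip
r=58=111010 popcount=4 -> skip
r=59=111011 popcount=5 -> KEEP
r=60=111100 popcount=4 -> skip
r=61=111101 popcount=5 -> KEEP
r=62=111110 popcount=5 -> KEEP
Kept rows: 47 55 59 61 62

Answer: 47 55 59 61 62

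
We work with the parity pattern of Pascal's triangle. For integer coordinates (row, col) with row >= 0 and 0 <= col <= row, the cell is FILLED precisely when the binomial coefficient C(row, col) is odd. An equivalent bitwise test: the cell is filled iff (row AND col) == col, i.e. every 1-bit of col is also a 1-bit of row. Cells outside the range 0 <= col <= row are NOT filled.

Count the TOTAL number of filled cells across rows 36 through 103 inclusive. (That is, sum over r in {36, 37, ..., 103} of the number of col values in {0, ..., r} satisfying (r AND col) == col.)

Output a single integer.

Answer: 1062

Derivation:
r36=100100 pc2: +4 =4
r37=100101 pc3: +8 =12
r38=100110 pc3: +8 =20
r39=100111 pc4: +16 =36
r40=101000 pc2: +4 =40
r41=101001 pc3: +8 =48
r42=101010 pc3: +8 =56
r43=101011 pc4: +16 =72
r44=101100 pc3: +8 =80
r45=101101 pc4: +16 =96
r46=101110 pc4: +16 =112
r47=101111 pc5: +32 =144
r48=110000 pc2: +4 =148
r49=110001 pc3: +8 =156
r50=110010 pc3: +8 =164
r51=110011 pc4: +16 =180
r52=110100 pc3: +8 =188
r53=110101 pc4: +16 =204
r54=110110 pc4: +16 =220
r55=110111 pc5: +32 =252
r56=111000 pc3: +8 =260
r57=111001 pc4: +16 =276
r58=111010 pc4: +16 =292
r59=111011 pc5: +32 =324
r60=111100 pc4: +16 =340
r61=111101 pc5: +32 =372
r62=111110 pc5: +32 =404
r63=111111 pc6: +64 =468
r64=1000000 pc1: +2 =470
r65=1000001 pc2: +4 =474
r66=1000010 pc2: +4 =478
r67=1000011 pc3: +8 =486
r68=1000100 pc2: +4 =490
r69=1000101 pc3: +8 =498
r70=1000110 pc3: +8 =506
r71=1000111 pc4: +16 =522
r72=1001000 pc2: +4 =526
r73=1001001 pc3: +8 =534
r74=1001010 pc3: +8 =542
r75=1001011 pc4: +16 =558
r76=1001100 pc3: +8 =566
r77=1001101 pc4: +16 =582
r78=1001110 pc4: +16 =598
r79=1001111 pc5: +32 =630
r80=1010000 pc2: +4 =634
r81=1010001 pc3: +8 =642
r82=1010010 pc3: +8 =650
r83=1010011 pc4: +16 =666
r84=1010100 pc3: +8 =674
r85=1010101 pc4: +16 =690
r86=1010110 pc4: +16 =706
r87=1010111 pc5: +32 =738
r88=1011000 pc3: +8 =746
r89=1011001 pc4: +16 =762
r90=1011010 pc4: +16 =778
r91=1011011 pc5: +32 =810
r92=1011100 pc4: +16 =826
r93=1011101 pc5: +32 =858
r94=1011110 pc5: +32 =890
r95=1011111 pc6: +64 =954
r96=1100000 pc2: +4 =958
r97=1100001 pc3: +8 =966
r98=1100010 pc3: +8 =974
r99=1100011 pc4: +16 =990
r100=1100100 pc3: +8 =998
r101=1100101 pc4: +16 =1014
r102=1100110 pc4: +16 =1030
r103=1100111 pc5: +32 =1062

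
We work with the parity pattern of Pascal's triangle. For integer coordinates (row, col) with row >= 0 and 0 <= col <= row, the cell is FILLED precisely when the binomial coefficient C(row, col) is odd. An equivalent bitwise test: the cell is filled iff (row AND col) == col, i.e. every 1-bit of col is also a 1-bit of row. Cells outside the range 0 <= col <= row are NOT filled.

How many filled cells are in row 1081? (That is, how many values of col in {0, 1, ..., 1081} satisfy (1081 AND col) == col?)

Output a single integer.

1081 in binary = 10000111001
popcount(1081) = number of 1-bits in 10000111001 = 5
A col c satisfies (1081 AND c) == c iff every set bit of c is also set in 1081; each of the 5 set bits of 1081 can independently be on or off in c.
count = 2^5 = 32

Answer: 32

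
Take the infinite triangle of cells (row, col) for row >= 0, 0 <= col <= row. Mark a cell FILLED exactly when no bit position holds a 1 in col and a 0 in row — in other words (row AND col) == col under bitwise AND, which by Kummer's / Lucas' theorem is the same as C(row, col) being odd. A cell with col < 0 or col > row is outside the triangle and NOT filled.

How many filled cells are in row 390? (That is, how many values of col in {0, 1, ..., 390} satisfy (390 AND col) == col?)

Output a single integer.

390 in binary = 110000110
popcount(390) = number of 1-bits in 110000110 = 4
A col c satisfies (390 AND c) == c iff every set bit of c is also set in 390; each of the 4 set bits of 390 can independently be on or off in c.
count = 2^4 = 16

Answer: 16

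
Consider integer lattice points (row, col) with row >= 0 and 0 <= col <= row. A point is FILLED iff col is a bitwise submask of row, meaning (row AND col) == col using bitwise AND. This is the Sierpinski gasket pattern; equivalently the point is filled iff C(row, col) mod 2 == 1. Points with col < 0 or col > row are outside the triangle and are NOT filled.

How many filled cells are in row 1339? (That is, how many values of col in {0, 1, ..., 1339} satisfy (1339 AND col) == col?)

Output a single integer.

Answer: 128

Derivation:
1339 in binary = 10100111011
popcount(1339) = number of 1-bits in 10100111011 = 7
A col c satisfies (1339 AND c) == c iff every set bit of c is also set in 1339; each of the 7 set bits of 1339 can independently be on or off in c.
count = 2^7 = 128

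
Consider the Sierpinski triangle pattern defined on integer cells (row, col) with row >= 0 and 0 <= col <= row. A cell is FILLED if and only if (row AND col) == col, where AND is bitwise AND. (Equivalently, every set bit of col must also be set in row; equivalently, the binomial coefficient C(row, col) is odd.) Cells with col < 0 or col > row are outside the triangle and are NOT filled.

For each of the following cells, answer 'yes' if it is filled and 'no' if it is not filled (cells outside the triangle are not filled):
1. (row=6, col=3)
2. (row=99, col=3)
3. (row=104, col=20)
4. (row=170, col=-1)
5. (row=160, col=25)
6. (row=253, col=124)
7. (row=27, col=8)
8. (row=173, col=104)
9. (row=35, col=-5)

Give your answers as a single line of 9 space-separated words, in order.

Answer: no yes no no no yes yes no no

Derivation:
(6,3): row=0b110, col=0b11, row AND col = 0b10 = 2; 2 != 3 -> empty
(99,3): row=0b1100011, col=0b11, row AND col = 0b11 = 3; 3 == 3 -> filled
(104,20): row=0b1101000, col=0b10100, row AND col = 0b0 = 0; 0 != 20 -> empty
(170,-1): col outside [0, 170] -> not filled
(160,25): row=0b10100000, col=0b11001, row AND col = 0b0 = 0; 0 != 25 -> empty
(253,124): row=0b11111101, col=0b1111100, row AND col = 0b1111100 = 124; 124 == 124 -> filled
(27,8): row=0b11011, col=0b1000, row AND col = 0b1000 = 8; 8 == 8 -> filled
(173,104): row=0b10101101, col=0b1101000, row AND col = 0b101000 = 40; 40 != 104 -> empty
(35,-5): col outside [0, 35] -> not filled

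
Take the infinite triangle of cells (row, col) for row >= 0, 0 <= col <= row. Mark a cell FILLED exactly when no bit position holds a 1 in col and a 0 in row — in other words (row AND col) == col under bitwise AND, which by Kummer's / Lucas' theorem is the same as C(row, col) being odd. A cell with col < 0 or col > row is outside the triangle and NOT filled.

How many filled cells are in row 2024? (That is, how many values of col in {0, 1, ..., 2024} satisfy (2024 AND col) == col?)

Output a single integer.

Answer: 128

Derivation:
2024 in binary = 11111101000
popcount(2024) = number of 1-bits in 11111101000 = 7
A col c satisfies (2024 AND c) == c iff every set bit of c is also set in 2024; each of the 7 set bits of 2024 can independently be on or off in c.
count = 2^7 = 128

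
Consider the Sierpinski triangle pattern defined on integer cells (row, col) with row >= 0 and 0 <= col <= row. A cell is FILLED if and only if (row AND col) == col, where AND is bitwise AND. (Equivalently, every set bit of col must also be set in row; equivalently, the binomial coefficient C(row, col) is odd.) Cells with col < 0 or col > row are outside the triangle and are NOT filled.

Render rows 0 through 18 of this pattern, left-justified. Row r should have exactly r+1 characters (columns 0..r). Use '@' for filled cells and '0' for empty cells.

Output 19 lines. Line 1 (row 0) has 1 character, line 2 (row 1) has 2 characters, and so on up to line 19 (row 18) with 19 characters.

Answer: @
@@
@0@
@@@@
@000@
@@00@@
@0@0@0@
@@@@@@@@
@0000000@
@@000000@@
@0@00000@0@
@@@@0000@@@@
@000@000@000@
@@00@@00@@00@@
@0@0@0@0@0@0@0@
@@@@@@@@@@@@@@@@
@000000000000000@
@@00000000000000@@
@0@0000000000000@0@

Derivation:
r0=0: @
r1=1: @@
r2=10: @0@
r3=11: @@@@
r4=100: @000@
r5=101: @@00@@
r6=110: @0@0@0@
r7=111: @@@@@@@@
r8=1000: @0000000@
r9=1001: @@000000@@
r10=1010: @0@00000@0@
r11=1011: @@@@0000@@@@
r12=1100: @000@000@000@
r13=1101: @@00@@00@@00@@
r14=1110: @0@0@0@0@0@0@0@
r15=1111: @@@@@@@@@@@@@@@@
r16=10000: @000000000000000@
r17=10001: @@00000000000000@@
r18=10010: @0@0000000000000@0@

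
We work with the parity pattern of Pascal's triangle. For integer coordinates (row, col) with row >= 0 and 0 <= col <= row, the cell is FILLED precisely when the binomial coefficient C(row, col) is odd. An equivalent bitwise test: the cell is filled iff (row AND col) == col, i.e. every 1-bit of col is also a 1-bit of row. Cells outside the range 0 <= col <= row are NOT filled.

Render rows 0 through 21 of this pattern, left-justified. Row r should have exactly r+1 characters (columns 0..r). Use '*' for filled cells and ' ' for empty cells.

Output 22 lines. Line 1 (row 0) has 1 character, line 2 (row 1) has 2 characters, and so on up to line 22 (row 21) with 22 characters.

r0=0: *
r1=1: **
r2=10: * *
r3=11: ****
r4=100: *   *
r5=101: **  **
r6=110: * * * *
r7=111: ********
r8=1000: *       *
r9=1001: **      **
r10=1010: * *     * *
r11=1011: ****    ****
r12=1100: *   *   *   *
r13=1101: **  **  **  **
r14=1110: * * * * * * * *
r15=1111: ****************
r16=10000: *               *
r17=10001: **              **
r18=10010: * *             * *
r19=10011: ****            ****
r20=10100: *   *           *   *
r21=10101: **  **          **  **

Answer: *
**
* *
****
*   *
**  **
* * * *
********
*       *
**      **
* *     * *
****    ****
*   *   *   *
**  **  **  **
* * * * * * * *
****************
*               *
**              **
* *             * *
****            ****
*   *           *   *
**  **          **  **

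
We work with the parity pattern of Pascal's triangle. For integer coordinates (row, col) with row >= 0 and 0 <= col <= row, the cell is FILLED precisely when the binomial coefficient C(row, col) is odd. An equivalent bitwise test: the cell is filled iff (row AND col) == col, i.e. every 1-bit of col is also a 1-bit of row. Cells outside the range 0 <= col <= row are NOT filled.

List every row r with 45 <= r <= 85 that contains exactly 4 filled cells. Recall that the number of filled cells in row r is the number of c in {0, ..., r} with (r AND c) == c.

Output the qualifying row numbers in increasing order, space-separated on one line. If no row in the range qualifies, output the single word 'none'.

Answer: 48 65 66 68 72 80

Derivation:
Row r has 2^popcount(r) filled cells, so we need popcount(r) = log2(4) = 2.
Scan r = 45..85 and keep those with exactly 2 one-bits:
r=45=101101 popcount=4 -> skip
r=46=101110 popcount=4 -> skip
r=47=101111 popcount=5 -> skip
r=48=110000 popcount=2 -> KEEP
r=49=110001 popcount=3 -> skip
r=50=110010 popcount=3 -> skip
r=51=110011 popcount=4 -> skip
r=52=110100 popcount=3 -> skip
r=53=110101 popcount=4 -> skip
r=54=110110 popcount=4 -> skip
r=55=110111 popcount=5 -> skip
r=56=111000 popcount=3 -> skip
r=57=111001 popcount=4 -> skip
r=58=111010 popcount=4 -> skip
r=59=111011 popcount=5 -> skip
r=60=111100 popcount=4 -> skip
r=61=111101 popcount=5 -> skip
r=62=111110 popcount=5 -> skip
r=63=111111 popcount=6 -> skip
r=64=1000000 popcount=1 -> skip
r=65=1000001 popcount=2 -> KEEP
r=66=1000010 popcount=2 -> KEEP
r=67=1000011 popcount=3 -> skip
r=68=1000100 popcount=2 -> KEEP
r=69=1000101 popcount=3 -> skip
r=70=1000110 popcount=3 -> skip
r=71=1000111 popcount=4 -> skip
r=72=1001000 popcount=2 -> KEEP
r=73=1001001 popcount=3 -> skip
r=74=1001010 popcount=3 -> skip
r=75=1001011 popcount=4 -> skip
r=76=1001100 popcount=3 -> skip
r=77=1001101 popcount=4 -> skip
r=78=1001110 popcount=4 -> skip
r=79=1001111 popcount=5 -> skip
r=80=1010000 popcount=2 -> KEEP
r=81=1010001 popcount=3 -> skip
r=82=1010010 popcount=3 -> skip
r=83=1010011 popcount=4 -> skip
r=84=1010100 popcount=3 -> skip
r=85=1010101 popcount=4 -> skip
Kept rows: 48 65 66 68 72 80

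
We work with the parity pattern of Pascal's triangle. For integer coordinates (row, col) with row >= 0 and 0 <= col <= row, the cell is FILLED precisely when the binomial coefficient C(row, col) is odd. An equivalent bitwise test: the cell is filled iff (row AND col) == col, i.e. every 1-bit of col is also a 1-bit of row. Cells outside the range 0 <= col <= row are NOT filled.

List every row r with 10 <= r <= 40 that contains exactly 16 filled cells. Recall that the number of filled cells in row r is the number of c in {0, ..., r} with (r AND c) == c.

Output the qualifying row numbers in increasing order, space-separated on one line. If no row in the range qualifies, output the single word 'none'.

Answer: 15 23 27 29 30 39

Derivation:
Row r has 2^popcount(r) filled cells, so we need popcount(r) = log2(16) = 4.
Scan r = 10..40 and keep those with exactly 4 one-bits:
r=10=1010 popcount=2 -> skip
r=11=1011 popcount=3 -> skip
r=12=1100 popcount=2 -> skip
r=13=1101 popcount=3 -> skip
r=14=1110 popcount=3 -> skip
r=15=1111 popcount=4 -> KEEP
r=16=10000 popcount=1 -> skip
r=17=10001 popcount=2 -> skip
r=18=10010 popcount=2 -> skip
r=19=10011 popcount=3 -> skip
r=20=10100 popcount=2 -> skip
r=21=10101 popcount=3 -> skip
r=22=10110 popcount=3 -> skip
r=23=10111 popcount=4 -> KEEP
r=24=11000 popcount=2 -> skip
r=25=11001 popcount=3 -> skip
r=26=11010 popcount=3 -> skip
r=27=11011 popcount=4 -> KEEP
r=28=11100 popcount=3 -> skip
r=29=11101 popcount=4 -> KEEP
r=30=11110 popcount=4 -> KEEP
r=31=11111 popcount=5 -> skip
r=32=100000 popcount=1 -> skip
r=33=100001 popcount=2 -> skip
r=34=100010 popcount=2 -> skip
r=35=100011 popcount=3 -> skip
r=36=100100 popcount=2 -> skip
r=37=100101 popcount=3 -> skip
r=38=100110 popcount=3 -> skip
r=39=100111 popcount=4 -> KEEP
r=40=101000 popcount=2 -> skip
Kept rows: 15 23 27 29 30 39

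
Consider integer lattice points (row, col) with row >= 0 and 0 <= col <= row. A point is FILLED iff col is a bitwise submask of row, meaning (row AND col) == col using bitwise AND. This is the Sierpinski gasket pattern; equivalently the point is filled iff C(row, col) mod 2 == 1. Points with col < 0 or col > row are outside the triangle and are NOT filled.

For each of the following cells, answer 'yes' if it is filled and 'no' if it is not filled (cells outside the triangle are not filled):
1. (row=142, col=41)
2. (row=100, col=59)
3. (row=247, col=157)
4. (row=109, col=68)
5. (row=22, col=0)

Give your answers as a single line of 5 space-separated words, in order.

Answer: no no no yes yes

Derivation:
(142,41): row=0b10001110, col=0b101001, row AND col = 0b1000 = 8; 8 != 41 -> empty
(100,59): row=0b1100100, col=0b111011, row AND col = 0b100000 = 32; 32 != 59 -> empty
(247,157): row=0b11110111, col=0b10011101, row AND col = 0b10010101 = 149; 149 != 157 -> empty
(109,68): row=0b1101101, col=0b1000100, row AND col = 0b1000100 = 68; 68 == 68 -> filled
(22,0): row=0b10110, col=0b0, row AND col = 0b0 = 0; 0 == 0 -> filled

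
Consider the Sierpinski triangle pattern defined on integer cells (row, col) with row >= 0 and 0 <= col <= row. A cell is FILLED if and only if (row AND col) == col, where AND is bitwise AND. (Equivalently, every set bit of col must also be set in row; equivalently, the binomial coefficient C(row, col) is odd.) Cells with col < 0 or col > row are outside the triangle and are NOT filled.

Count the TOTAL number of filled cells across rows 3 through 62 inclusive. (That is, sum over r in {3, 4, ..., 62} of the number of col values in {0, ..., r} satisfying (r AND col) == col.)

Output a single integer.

Answer: 660

Derivation:
r3=11 pc2: +4 =4
r4=100 pc1: +2 =6
r5=101 pc2: +4 =10
r6=110 pc2: +4 =14
r7=111 pc3: +8 =22
r8=1000 pc1: +2 =24
r9=1001 pc2: +4 =28
r10=1010 pc2: +4 =32
r11=1011 pc3: +8 =40
r12=1100 pc2: +4 =44
r13=1101 pc3: +8 =52
r14=1110 pc3: +8 =60
r15=1111 pc4: +16 =76
r16=10000 pc1: +2 =78
r17=10001 pc2: +4 =82
r18=10010 pc2: +4 =86
r19=10011 pc3: +8 =94
r20=10100 pc2: +4 =98
r21=10101 pc3: +8 =106
r22=10110 pc3: +8 =114
r23=10111 pc4: +16 =130
r24=11000 pc2: +4 =134
r25=11001 pc3: +8 =142
r26=11010 pc3: +8 =150
r27=11011 pc4: +16 =166
r28=11100 pc3: +8 =174
r29=11101 pc4: +16 =190
r30=11110 pc4: +16 =206
r31=11111 pc5: +32 =238
r32=100000 pc1: +2 =240
r33=100001 pc2: +4 =244
r34=100010 pc2: +4 =248
r35=100011 pc3: +8 =256
r36=100100 pc2: +4 =260
r37=100101 pc3: +8 =268
r38=100110 pc3: +8 =276
r39=100111 pc4: +16 =292
r40=101000 pc2: +4 =296
r41=101001 pc3: +8 =304
r42=101010 pc3: +8 =312
r43=101011 pc4: +16 =328
r44=101100 pc3: +8 =336
r45=101101 pc4: +16 =352
r46=101110 pc4: +16 =368
r47=101111 pc5: +32 =400
r48=110000 pc2: +4 =404
r49=110001 pc3: +8 =412
r50=110010 pc3: +8 =420
r51=110011 pc4: +16 =436
r52=110100 pc3: +8 =444
r53=110101 pc4: +16 =460
r54=110110 pc4: +16 =476
r55=110111 pc5: +32 =508
r56=111000 pc3: +8 =516
r57=111001 pc4: +16 =532
r58=111010 pc4: +16 =548
r59=111011 pc5: +32 =580
r60=111100 pc4: +16 =596
r61=111101 pc5: +32 =628
r62=111110 pc5: +32 =660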